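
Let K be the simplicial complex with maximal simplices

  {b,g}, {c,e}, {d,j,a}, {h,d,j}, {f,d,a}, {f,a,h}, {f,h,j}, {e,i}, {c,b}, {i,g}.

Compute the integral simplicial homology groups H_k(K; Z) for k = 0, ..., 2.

Fix the vertex order a < b < c < d < e < f < g < h < i < j and write every simplex with vertices in increasing order. Then dim K = 2 and the simplices of K are:

  0-simplices (10): a, b, c, d, e, f, g, h, i, j
  1-simplices (15): ad, af, ah, aj, bc, bg, ce, df, dh, dj, ei, fh, fj, gi, hj
  2-simplices (5): adf, adj, afh, dhj, fhj

Hence C_0 ≅ Z^10, C_1 ≅ Z^15, C_2 ≅ Z^5.

∂_1: C_1 → C_0 sends each edge [p,q] (with p < q) to q − p.
The 10×15 boundary matrix has rank 8 and Smith normal form diag(1,1,1,1,1,1,1,1).

The boundary map ∂_2: C_2 → C_1 sends each 2-simplex [p,q,r] to [q,r] − [p,r] + [p,q]. For instance
  ∂adf = df − af + ad,
  ∂adj = dj − aj + ad.
This gives a 15×5 integer matrix of rank 5; reducing to Smith normal form yields diagonal entries (1,1,1,1,1).

Now H_k = ker ∂_k / im ∂_{k+1}, so:

  H_0: rank C_0 − rank ∂_1 = 10 − 8 = 2, and the invariant factors of ∂_1 are all 1, so H_0 ≅ Z^2.
  H_1: rank ker ∂_1 − rank ∂_2 = (15 − 8) − 5 = 2, and the invariant factors of ∂_2 are all 1, so H_1 ≅ Z^2.
  H_2: rank ker ∂_2 − rank ∂_3 = (5 − 5) − 0 = 0, and there is no ∂_3, so H_2 ≅ 0.

As a check, the Euler characteristic is 10 − 15 + 5 = 0, which agrees with 2 − 2 + 0 = 0.

H_0 = Z^2,  H_1 = Z^2,  H_2 = 0.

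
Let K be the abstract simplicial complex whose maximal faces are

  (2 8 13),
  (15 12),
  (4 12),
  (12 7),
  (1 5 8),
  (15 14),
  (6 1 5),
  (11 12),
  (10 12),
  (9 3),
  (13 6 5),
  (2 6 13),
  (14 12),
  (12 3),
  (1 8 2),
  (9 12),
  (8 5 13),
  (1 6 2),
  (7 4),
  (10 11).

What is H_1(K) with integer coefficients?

H_1 = Z^4.

K has 15 vertices, 24 edges, 8 triangles.
rank ∂_1 = 13, rank ∂_2 = 7 ⇒ b_1 = 24 − 13 − 7 = 4; all invariant factors of ∂_2 are 1 so no torsion. So H_1 = Z^4.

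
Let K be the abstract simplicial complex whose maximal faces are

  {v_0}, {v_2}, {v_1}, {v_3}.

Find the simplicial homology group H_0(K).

K has 4 vertices.
rank ∂_0 = 0, rank ∂_1 = 0 ⇒ b_0 = 4 − 0 − 0 = 4. So H_0 = Z^4.

H_0 = Z^4.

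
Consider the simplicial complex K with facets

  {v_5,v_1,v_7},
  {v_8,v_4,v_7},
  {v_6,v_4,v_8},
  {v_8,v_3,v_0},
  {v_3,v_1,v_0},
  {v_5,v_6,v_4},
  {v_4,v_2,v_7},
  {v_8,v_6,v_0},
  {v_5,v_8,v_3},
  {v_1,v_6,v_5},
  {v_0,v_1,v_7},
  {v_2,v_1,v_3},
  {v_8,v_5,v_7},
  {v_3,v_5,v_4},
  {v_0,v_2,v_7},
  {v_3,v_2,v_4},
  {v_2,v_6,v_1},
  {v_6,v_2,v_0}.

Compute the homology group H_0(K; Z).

H_0 = Z.

Take the total order v_0 < v_1 < v_2 < v_3 < v_4 < v_5 < v_6 < v_7 < v_8 on the vertex set. Then K (dimension 2) consists of the simplices:

  0-simplices (9): [v_0], [v_1], [v_2], [v_3], [v_4], [v_5], [v_6], [v_7], [v_8]
  1-simplices (27): (27 of them)
  2-simplices (18): (18 of them)

Hence C_0 ≅ Z^9, C_1 ≅ Z^27, C_2 ≅ Z^18.

The boundary map ∂_1: C_1 → C_0 sends each edge [p,q] (with p < q) to q − p. For instance
  ∂[v_3,v_8] = [v_8] − [v_3].
The 9×27 boundary matrix has rank 8 and Smith normal form diag(1,1,1,1,1,1,1,1).

∂_2: C_2 → C_1 acts by ∂[p,q,r] = [q,r] − [p,r] + [p,q]. For instance
  ∂[v_4,v_7,v_8] = [v_7,v_8] − [v_4,v_8] + [v_4,v_7],
  ∂[v_0,v_2,v_6] = [v_2,v_6] − [v_0,v_6] + [v_0,v_2].
As a 27×18 matrix over Z this has rank 18, with invariant factors (1,1,1,1,1,1,1,1,1,1,1,1,1,1,1,1,1,2).

Computing H_k = (kernel of ∂_k) / (image of ∂_{k+1}):

  H_0: rank C_0 − rank ∂_1 = 9 − 8 = 1, and the invariant factors of ∂_1 are all 1, so H_0 = Z.

(K is a triangulation of the Klein bottle.)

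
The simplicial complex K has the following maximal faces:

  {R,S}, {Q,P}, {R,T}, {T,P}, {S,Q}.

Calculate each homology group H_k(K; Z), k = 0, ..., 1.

We work with the vertex ordering P < Q < R < S < T. The simplices of K, each written with vertices in increasing order, are:

  0-simplices (5): P, Q, R, S, T
  1-simplices (5): PQ, PT, QS, RS, RT

giving chain groups C_0 ≅ Z^5, C_1 ≅ Z^5.

Boundary ∂_1: C_1 → C_0 sends each edge [p,q] (with p < q) to q − p. For instance
  ∂QS = S − Q.
The resulting 5×5 matrix has rank 4, and its Smith normal form has invariant factors (1,1,1,1).

Computing H_k = (kernel of ∂_k) / (image of ∂_{k+1}):

  H_0: rank C_0 − rank ∂_1 = 5 − 4 = 1, and the invariant factors of ∂_1 are all 1, so H_0 ≅ Z.
  H_1: rank ker ∂_1 − rank ∂_2 = (5 − 4) − 0 = 1, and there is no ∂_2, so H_1 ≅ Z.

As a check, the Euler characteristic is 5 − 5 = 0, which agrees with 1 − 1 = 0.

H_0 ≅ Z,  H_1 ≅ Z.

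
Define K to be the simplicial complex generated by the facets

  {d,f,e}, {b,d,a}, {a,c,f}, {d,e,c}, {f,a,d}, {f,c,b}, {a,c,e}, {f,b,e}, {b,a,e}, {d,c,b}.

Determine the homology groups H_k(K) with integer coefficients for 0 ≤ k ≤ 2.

Order the vertices as a < b < c < d < e < f. Listing each simplex with vertices in this order, K has dimension 2 with simplices:

  0-simplices (6): a, b, c, d, e, f
  1-simplices (15): ab, ac, ad, ae, af, bc, bd, be, bf, cd, ce, cf, de, df, ef
  2-simplices (10): abd, abe, ace, acf, adf, bcd, bcf, bef, cde, def

giving chain groups C_0 ≅ Z^6, C_1 ≅ Z^15, C_2 ≅ Z^10.

∂_1: C_1 → C_0 maps an edge to its endpoints' difference, ∂[p,q] = q − p.
This gives a 6×15 integer matrix of rank 5; reducing to Smith normal form yields diagonal entries (1,1,1,1,1).

∂_2: C_2 → C_1 maps a triangle to the signed sum of its edges. For instance
  ∂bcf = cf − bf + bc,
  ∂adf = df − af + ad.
The 15×10 boundary matrix has rank 10 and Smith normal form diag(1,1,1,1,1,1,1,1,1,2).

From H_k ≅ ker(∂_k) / im(∂_{k+1}) we obtain:

  H_0: rank C_0 − rank ∂_1 = 6 − 5 = 1, and the invariant factors of ∂_1 are all 1, so H_0 ≅ Z.
  H_1: rank ker ∂_1 − rank ∂_2 = (15 − 5) − 10 = 0, and ∂_2 has invariant factor 2 > 1, so H_1 ≅ Z_2.
  H_2: rank ker ∂_2 − rank ∂_3 = (10 − 10) − 0 = 0, and there is no ∂_3, so H_2 ≅ 0.

H_0 ≅ Z,  H_1 ≅ Z_2,  H_2 = 0.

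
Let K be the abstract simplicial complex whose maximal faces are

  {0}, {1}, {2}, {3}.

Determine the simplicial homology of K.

Order the vertices as 0 < 1 < 2 < 3. Listing each simplex with vertices in this order, K has dimension 0 with simplices:

  0-simplices (4): [0], [1], [2], [3]

giving chain groups C_0 ≅ Z^4.

Reading off H_k = ker ∂_k / im ∂_{k+1}:

  H_0: rank C_0 − rank ∂_1 = 4 − 0 = 4, and there is no ∂_1, so H_0 = Z^4.

H_0 = Z^4.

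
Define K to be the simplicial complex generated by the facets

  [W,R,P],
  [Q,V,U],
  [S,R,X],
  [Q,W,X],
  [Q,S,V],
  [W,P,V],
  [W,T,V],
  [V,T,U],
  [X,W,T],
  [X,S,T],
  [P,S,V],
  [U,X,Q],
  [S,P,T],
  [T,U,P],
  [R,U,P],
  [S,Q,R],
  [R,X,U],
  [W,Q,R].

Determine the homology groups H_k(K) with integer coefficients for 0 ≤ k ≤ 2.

Order the vertices as P < Q < R < S < T < U < V < W < X. Listing each simplex with vertices in this order, K has dimension 2 with simplices:

  0-simplices (9): P, Q, R, S, T, U, V, W, X
  1-simplices (27): PR, PS, PT, PU, PV, PW, QR, QS, QU, QV, QW, QX, RS, RU, RW, RX, ST, SV, SX, TU, TV, TW, TX, UV, UX, VW, WX
  2-simplices (18): PRU, PRW, PST, PSV, PTU, PVW, QRS, QRW, QSV, QUV, QUX, QWX, RSX, RUX, STX, TUV, TVW, TWX

Hence C_0 ≅ Z^9, C_1 ≅ Z^27, C_2 ≅ Z^18.

The boundary map ∂_1: C_1 → C_0 sends each edge [p,q] (with p < q) to q − p. For instance
  ∂QU = U − Q.
The resulting 9×27 matrix has rank 8, and its Smith normal form has invariant factors (1,1,1,1,1,1,1,1).

Boundary ∂_2: C_2 → C_1 maps a triangle to the signed sum of its edges. For instance
  ∂PST = ST − PT + PS,
  ∂QUX = UX − QX + QU.
The 27×18 boundary matrix has rank 18 and Smith normal form diag(1,1,1,1,1,1,1,1,1,1,1,1,1,1,1,1,1,2).

Now H_k = ker ∂_k / im ∂_{k+1}, so:

  H_0: rank C_0 − rank ∂_1 = 9 − 8 = 1, and the invariant factors of ∂_1 are all 1, so H_0 = Z.
  H_1: rank ker ∂_1 − rank ∂_2 = (27 − 8) − 18 = 1, and ∂_2 has invariant factor 2 > 1, so H_1 = Z ⊕ Z/2Z.
  H_2: rank ker ∂_2 − rank ∂_3 = (18 − 18) − 0 = 0, and there is no ∂_3, so H_2 = 0.

H_0 ≅ Z,  H_1 ≅ Z ⊕ Z/2Z,  H_2 = 0.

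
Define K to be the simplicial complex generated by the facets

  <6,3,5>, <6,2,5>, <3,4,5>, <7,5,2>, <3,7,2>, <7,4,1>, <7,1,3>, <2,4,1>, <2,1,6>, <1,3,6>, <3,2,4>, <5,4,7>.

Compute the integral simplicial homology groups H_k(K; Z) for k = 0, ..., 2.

H_0 = Z,  H_1 = Z/2,  H_2 = 0.

Order the vertices as 1 < 2 < 3 < 4 < 5 < 6 < 7. Listing each simplex with vertices in this order, K has dimension 2 with simplices:

  0-simplices (7): [1], [2], [3], [4], [5], [6], [7]
  1-simplices (18): [1,2], [1,3], [1,4], [1,6], [1,7], [2,3], [2,4], [2,5], [2,6], [2,7], [3,4], [3,5], [3,6], [3,7], [4,5], [4,7], [5,6], [5,7]
  2-simplices (12): [1,2,4], [1,2,6], [1,3,6], [1,3,7], [1,4,7], [2,3,4], [2,3,7], [2,5,6], [2,5,7], [3,4,5], [3,5,6], [4,5,7]

Hence C_0 ≅ Z^7, C_1 ≅ Z^18, C_2 ≅ Z^12.

The boundary map ∂_1: C_1 → C_0 maps an edge to its endpoints' difference, ∂[p,q] = q − p. For instance
  ∂[2,7] = [7] − [2].
The 7×18 boundary matrix has rank 6 and Smith normal form diag(1,1,1,1,1,1).

The boundary map ∂_2: C_2 → C_1 acts by ∂[p,q,r] = [q,r] − [p,r] + [p,q]. For instance
  ∂[1,4,7] = [4,7] − [1,7] + [1,4],
  ∂[2,3,7] = [3,7] − [2,7] + [2,3].
The 18×12 boundary matrix has rank 12 and Smith normal form diag(1,1,1,1,1,1,1,1,1,1,1,2).

Reading off H_k = ker ∂_k / im ∂_{k+1}:

  H_0: rank C_0 − rank ∂_1 = 7 − 6 = 1, and the invariant factors of ∂_1 are all 1, so H_0 ≅ Z.
  H_1: rank ker ∂_1 − rank ∂_2 = (18 − 6) − 12 = 0, and ∂_2 has invariant factor 2 > 1, so H_1 ≅ Z/2.
  H_2: rank ker ∂_2 − rank ∂_3 = (12 − 12) − 0 = 0, and there is no ∂_3, so H_2 ≅ 0.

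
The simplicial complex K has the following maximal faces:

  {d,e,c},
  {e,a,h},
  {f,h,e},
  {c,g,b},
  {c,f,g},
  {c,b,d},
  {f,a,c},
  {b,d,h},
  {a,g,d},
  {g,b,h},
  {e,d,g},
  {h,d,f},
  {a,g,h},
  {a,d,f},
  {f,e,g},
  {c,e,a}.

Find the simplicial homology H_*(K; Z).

H_0 = Z,  H_1 = Z^2,  H_2 = Z.

Fix the vertex order a < b < c < d < e < f < g < h and write every simplex with vertices in increasing order. Then dim K = 2 and the simplices of K are:

  0-simplices (8): a, b, c, d, e, f, g, h
  1-simplices (24): ac, ad, ae, af, ag, ah, bc, bd, bg, bh, cd, ce, cf, cg, de, df, dg, dh, ef, eg, eh, fg, fh, gh
  2-simplices (16): ace, acf, adf, adg, aeh, agh, bcd, bcg, bdh, bgh, cde, cfg, deg, dfh, efg, efh

Hence C_0 ≅ Z^8, C_1 ≅ Z^24, C_2 ≅ Z^16.

∂_1: C_1 → C_0 is given by ∂[p,q] = [q] − [p]. For instance
  ∂bg = g − b.
The 8×24 boundary matrix has rank 7 and Smith normal form diag(1,1,1,1,1,1,1).

Boundary ∂_2: C_2 → C_1 maps a triangle to the signed sum of its edges. For instance
  ∂cfg = fg − cg + cf,
  ∂efg = fg − eg + ef.
The resulting 24×16 matrix has rank 15, and its Smith normal form has invariant factors (1,1,1,1,1,1,1,1,1,1,1,1,1,1,1).

From H_k ≅ ker(∂_k) / im(∂_{k+1}) we obtain:

  H_0: rank C_0 − rank ∂_1 = 8 − 7 = 1, and the invariant factors of ∂_1 are all 1, so H_0 = Z.
  H_1: rank ker ∂_1 − rank ∂_2 = (24 − 7) − 15 = 2, and the invariant factors of ∂_2 are all 1, so H_1 = Z^2.
  H_2: rank ker ∂_2 − rank ∂_3 = (16 − 15) − 0 = 1, and there is no ∂_3, so H_2 = Z.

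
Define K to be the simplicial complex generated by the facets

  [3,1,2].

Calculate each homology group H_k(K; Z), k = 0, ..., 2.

H_0 = Z,  H_1 = 0,  H_2 = 0.

Order the vertices as 1 < 2 < 3. Listing each simplex with vertices in this order, K has dimension 2 with simplices:

  0-simplices (3): [1], [2], [3]
  1-simplices (3): [1,2], [1,3], [2,3]
  2-simplices (1): [1,2,3]

Hence C_0 ≅ Z^3, C_1 ≅ Z^3, C_2 ≅ Z^1.

The boundary map ∂_1: C_1 → C_0 maps an edge to its endpoints' difference, ∂[p,q] = q − p. For instance
  ∂[2,3] = [3] − [2].
The resulting 3×3 matrix has rank 2, and its Smith normal form has invariant factors (1,1).

The boundary map ∂_2: C_2 → C_1 maps a triangle to the signed sum of its edges. For instance
  ∂[1,2,3] = [2,3] − [1,3] + [1,2].
This gives a 3×1 integer matrix of rank 1; reducing to Smith normal form yields diagonal entries (1).

Computing H_k = (kernel of ∂_k) / (image of ∂_{k+1}):

  H_0: rank C_0 − rank ∂_1 = 3 − 2 = 1, and the invariant factors of ∂_1 are all 1, so H_0 = Z.
  H_1: rank ker ∂_1 − rank ∂_2 = (3 − 2) − 1 = 0, and the invariant factors of ∂_2 are all 1, so H_1 = 0.
  H_2: rank ker ∂_2 − rank ∂_3 = (1 − 1) − 0 = 0, and there is no ∂_3, so H_2 = 0.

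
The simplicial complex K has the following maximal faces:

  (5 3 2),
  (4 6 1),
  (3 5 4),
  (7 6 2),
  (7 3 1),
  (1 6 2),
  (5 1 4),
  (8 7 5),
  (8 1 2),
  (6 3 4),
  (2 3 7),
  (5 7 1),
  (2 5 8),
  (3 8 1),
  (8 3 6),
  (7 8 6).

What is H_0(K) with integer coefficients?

Take the total order 1 < 2 < 3 < 4 < 5 < 6 < 7 < 8 on the vertex set. Then K (dimension 2) consists of the simplices:

  0-simplices (8): [1], [2], [3], [4], [5], [6], [7], [8]
  1-simplices (24): (24 of them)
  2-simplices (16): [1,2,6], [1,2,8], [1,3,7], [1,3,8], [1,4,5], [1,4,6], [1,5,7], [2,3,5], [2,3,7], [2,5,8], [2,6,7], [3,4,5], [3,4,6], [3,6,8], [5,7,8], [6,7,8]

so the chain groups are C_0 ≅ Z^8, C_1 ≅ Z^24, C_2 ≅ Z^16.

The boundary map ∂_1: C_1 → C_0 sends each edge [p,q] (with p < q) to q − p. For instance
  ∂[5,7] = [7] − [5].
The 8×24 boundary matrix has rank 7 and Smith normal form diag(1,1,1,1,1,1,1).

∂_2: C_2 → C_1 sends each 2-simplex [p,q,r] to [q,r] − [p,r] + [p,q]. For instance
  ∂[2,6,7] = [6,7] − [2,7] + [2,6],
  ∂[2,3,5] = [3,5] − [2,5] + [2,3].
As a 24×16 matrix over Z this has rank 15, with invariant factors (1,1,1,1,1,1,1,1,1,1,1,1,1,1,1).

Computing H_k = (kernel of ∂_k) / (image of ∂_{k+1}):

  H_0: rank C_0 − rank ∂_1 = 8 − 7 = 1, and the invariant factors of ∂_1 are all 1, so H_0 = Z.

H_0 = Z.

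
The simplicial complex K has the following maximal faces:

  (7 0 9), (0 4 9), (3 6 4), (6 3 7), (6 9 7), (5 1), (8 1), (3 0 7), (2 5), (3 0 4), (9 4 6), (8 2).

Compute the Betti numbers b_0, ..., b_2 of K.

b_0 = 2, b_1 = 1, b_2 = 1.

We work with the vertex ordering 0 < 1 < 2 < 3 < 4 < 5 < 6 < 7 < 8 < 9. The simplices of K, each written with vertices in increasing order, are:

  0-simplices (10): [0], [1], [2], [3], [4], [5], [6], [7], [8], [9]
  1-simplices (16): [0,3], [0,4], [0,7], [0,9], [1,5], [1,8], [2,5], [2,8], [3,4], [3,6], [3,7], [4,6], [4,9], [6,7], [6,9], [7,9]
  2-simplices (8): [0,3,4], [0,3,7], [0,4,9], [0,7,9], [3,4,6], [3,6,7], [4,6,9], [6,7,9]

giving chain groups C_0 ≅ Z^10, C_1 ≅ Z^16, C_2 ≅ Z^8.

Boundary ∂_1: C_1 → C_0 is given by ∂[p,q] = [q] − [p]. For instance
  ∂[4,6] = [6] − [4].
As a 10×16 matrix over Z this has rank 8, with invariant factors (1,1,1,1,1,1,1,1).

Boundary ∂_2: C_2 → C_1 acts by ∂[p,q,r] = [q,r] − [p,r] + [p,q]. For instance
  ∂[3,4,6] = [4,6] − [3,6] + [3,4],
  ∂[0,3,4] = [3,4] − [0,4] + [0,3].
As a 16×8 matrix over Z this has rank 7, with invariant factors (1,1,1,1,1,1,1).

Computing H_k = (kernel of ∂_k) / (image of ∂_{k+1}):

  H_0: rank C_0 − rank ∂_1 = 10 − 8 = 2, and the invariant factors of ∂_1 are all 1, so H_0 = Z^2.
  H_1: rank ker ∂_1 − rank ∂_2 = (16 − 8) − 7 = 1, and the invariant factors of ∂_2 are all 1, so H_1 = Z.
  H_2: rank ker ∂_2 − rank ∂_3 = (8 − 7) − 0 = 1, and there is no ∂_3, so H_2 = Z.

As a check, the Euler characteristic is 10 − 16 + 8 = 2, which agrees with 2 − 1 + 1 = 2.
(K is a triangulation of the disjoint union of the circle S^1 and the 2-sphere S^2.)

Hence the Betti numbers are b_0 = 2, b_1 = 1, b_2 = 1.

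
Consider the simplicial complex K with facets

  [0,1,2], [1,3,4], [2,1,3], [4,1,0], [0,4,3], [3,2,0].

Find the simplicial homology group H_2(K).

Order the vertices as 0 < 1 < 2 < 3 < 4. Listing each simplex with vertices in this order, K has dimension 2 with simplices:

  0-simplices (5): [0], [1], [2], [3], [4]
  1-simplices (9): [0,1], [0,2], [0,3], [0,4], [1,2], [1,3], [1,4], [2,3], [3,4]
  2-simplices (6): [0,1,2], [0,1,4], [0,2,3], [0,3,4], [1,2,3], [1,3,4]

giving chain groups C_0 ≅ Z^5, C_1 ≅ Z^9, C_2 ≅ Z^6.

The boundary map ∂_1: C_1 → C_0 is given by ∂[p,q] = [q] − [p]. For instance
  ∂[0,1] = [1] − [0].
The resulting 5×9 matrix has rank 4, and its Smith normal form has invariant factors (1,1,1,1).

Boundary ∂_2: C_2 → C_1 acts by ∂[p,q,r] = [q,r] − [p,r] + [p,q]. For instance
  ∂[1,3,4] = [3,4] − [1,4] + [1,3],
  ∂[0,2,3] = [2,3] − [0,3] + [0,2].
This gives a 9×6 integer matrix of rank 5; reducing to Smith normal form yields diagonal entries (1,1,1,1,1).

From H_k ≅ ker(∂_k) / im(∂_{k+1}) we obtain:

  H_2: rank ker ∂_2 − rank ∂_3 = (6 − 5) − 0 = 1, and there is no ∂_3, so H_2 = Z.

H_2 ≅ Z.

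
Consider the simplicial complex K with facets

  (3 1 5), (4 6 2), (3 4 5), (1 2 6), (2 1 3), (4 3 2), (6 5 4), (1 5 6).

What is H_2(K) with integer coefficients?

H_2 ≅ Z.

Take the total order 1 < 2 < 3 < 4 < 5 < 6 on the vertex set. Then K (dimension 2) consists of the simplices:

  0-simplices (6): [1], [2], [3], [4], [5], [6]
  1-simplices (12): [1,2], [1,3], [1,5], [1,6], [2,3], [2,4], [2,6], [3,4], [3,5], [4,5], [4,6], [5,6]
  2-simplices (8): [1,2,3], [1,2,6], [1,3,5], [1,5,6], [2,3,4], [2,4,6], [3,4,5], [4,5,6]

so the chain groups are C_0 ≅ Z^6, C_1 ≅ Z^12, C_2 ≅ Z^8.

The boundary map ∂_1: C_1 → C_0 sends each edge [p,q] (with p < q) to q − p.
As a 6×12 matrix over Z this has rank 5, with invariant factors (1,1,1,1,1).

∂_2: C_2 → C_1 sends each 2-simplex [p,q,r] to [q,r] − [p,r] + [p,q]. For instance
  ∂[1,2,6] = [2,6] − [1,6] + [1,2],
  ∂[1,5,6] = [5,6] − [1,6] + [1,5].
This gives a 12×8 integer matrix of rank 7; reducing to Smith normal form yields diagonal entries (1,1,1,1,1,1,1).

From H_k ≅ ker(∂_k) / im(∂_{k+1}) we obtain:

  H_2: rank ker ∂_2 − rank ∂_3 = (8 − 7) − 0 = 1, and there is no ∂_3, so H_2 ≅ Z.

(K is a triangulation of the 2-sphere S^2.)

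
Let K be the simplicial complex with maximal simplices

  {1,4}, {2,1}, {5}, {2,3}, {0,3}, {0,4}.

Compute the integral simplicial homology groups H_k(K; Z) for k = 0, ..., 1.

Take the total order 0 < 1 < 2 < 3 < 4 < 5 on the vertex set. Then K (dimension 1) consists of the simplices:

  0-simplices (6): [0], [1], [2], [3], [4], [5]
  1-simplices (5): [0,3], [0,4], [1,2], [1,4], [2,3]

so the chain groups are C_0 ≅ Z^6, C_1 ≅ Z^5.

Boundary ∂_1: C_1 → C_0 sends each edge [p,q] (with p < q) to q − p. For instance
  ∂[0,3] = [3] − [0].
The 6×5 boundary matrix has rank 4 and Smith normal form diag(1,1,1,1).

Now H_k = ker ∂_k / im ∂_{k+1}, so:

  H_0: rank C_0 − rank ∂_1 = 6 − 4 = 2, and the invariant factors of ∂_1 are all 1, so H_0 = Z^2.
  H_1: rank ker ∂_1 − rank ∂_2 = (5 − 4) − 0 = 1, and there is no ∂_2, so H_1 = Z.

H_0 = Z^2,  H_1 = Z.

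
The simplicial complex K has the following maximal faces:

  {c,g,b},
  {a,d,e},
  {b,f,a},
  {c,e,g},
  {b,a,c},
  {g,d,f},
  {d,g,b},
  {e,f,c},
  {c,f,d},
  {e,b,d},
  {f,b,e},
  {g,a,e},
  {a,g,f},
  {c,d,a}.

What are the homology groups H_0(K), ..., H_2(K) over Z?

H_0 ≅ Z,  H_1 ≅ Z^2,  H_2 ≅ Z.

Fix the vertex order a < b < c < d < e < f < g and write every simplex with vertices in increasing order. Then dim K = 2 and the simplices of K are:

  0-simplices (7): a, b, c, d, e, f, g
  1-simplices (21): ab, ac, ad, ae, af, ag, bc, bd, be, bf, bg, cd, ce, cf, cg, de, df, dg, ef, eg, fg
  2-simplices (14): abc, abf, acd, ade, aeg, afg, bcg, bde, bdg, bef, cdf, cef, ceg, dfg

so the chain groups are C_0 ≅ Z^7, C_1 ≅ Z^21, C_2 ≅ Z^14.

The boundary map ∂_1: C_1 → C_0 maps an edge to its endpoints' difference, ∂[p,q] = q − p. For instance
  ∂be = e − b.
This gives a 7×21 integer matrix of rank 6; reducing to Smith normal form yields diagonal entries (1,1,1,1,1,1).

∂_2: C_2 → C_1 sends each 2-simplex [p,q,r] to [q,r] − [p,r] + [p,q]. For instance
  ∂abf = bf − af + ab,
  ∂bcg = cg − bg + bc.
This gives a 21×14 integer matrix of rank 13; reducing to Smith normal form yields diagonal entries (1,1,1,1,1,1,1,1,1,1,1,1,1).

Now H_k = ker ∂_k / im ∂_{k+1}, so:

  H_0: rank C_0 − rank ∂_1 = 7 − 6 = 1, and the invariant factors of ∂_1 are all 1, so H_0 = Z.
  H_1: rank ker ∂_1 − rank ∂_2 = (21 − 6) − 13 = 2, and the invariant factors of ∂_2 are all 1, so H_1 = Z^2.
  H_2: rank ker ∂_2 − rank ∂_3 = (14 − 13) − 0 = 1, and there is no ∂_3, so H_2 = Z.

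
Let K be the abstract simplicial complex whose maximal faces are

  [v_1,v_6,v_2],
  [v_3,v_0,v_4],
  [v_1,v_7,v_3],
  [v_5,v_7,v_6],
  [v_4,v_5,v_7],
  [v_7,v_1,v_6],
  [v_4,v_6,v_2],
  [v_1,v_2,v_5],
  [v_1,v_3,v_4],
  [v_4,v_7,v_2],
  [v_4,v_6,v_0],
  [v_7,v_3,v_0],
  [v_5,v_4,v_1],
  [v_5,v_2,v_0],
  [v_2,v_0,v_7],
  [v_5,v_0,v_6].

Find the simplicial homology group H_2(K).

Fix the vertex order v_0 < v_1 < v_2 < v_3 < v_4 < v_5 < v_6 < v_7 and write every simplex with vertices in increasing order. Then dim K = 2 and the simplices of K are:

  0-simplices (8): [v_0], [v_1], [v_2], [v_3], [v_4], [v_5], [v_6], [v_7]
  1-simplices (24): (24 of them)
  2-simplices (16): (16 of them)

so the chain groups are C_0 ≅ Z^8, C_1 ≅ Z^24, C_2 ≅ Z^16.

The boundary map ∂_1: C_1 → C_0 sends each edge [p,q] (with p < q) to q − p.
The resulting 8×24 matrix has rank 7, and its Smith normal form has invariant factors (1,1,1,1,1,1,1).

Boundary ∂_2: C_2 → C_1 maps a triangle to the signed sum of its edges. For instance
  ∂[v_2,v_4,v_6] = [v_4,v_6] − [v_2,v_6] + [v_2,v_4],
  ∂[v_5,v_6,v_7] = [v_6,v_7] − [v_5,v_7] + [v_5,v_6].
The resulting 24×16 matrix has rank 15, and its Smith normal form has invariant factors (1,1,1,1,1,1,1,1,1,1,1,1,1,1,1).

Now H_k = ker ∂_k / im ∂_{k+1}, so:

  H_2: rank ker ∂_2 − rank ∂_3 = (16 − 15) − 0 = 1, and there is no ∂_3, so H_2 ≅ Z.

H_2 ≅ Z.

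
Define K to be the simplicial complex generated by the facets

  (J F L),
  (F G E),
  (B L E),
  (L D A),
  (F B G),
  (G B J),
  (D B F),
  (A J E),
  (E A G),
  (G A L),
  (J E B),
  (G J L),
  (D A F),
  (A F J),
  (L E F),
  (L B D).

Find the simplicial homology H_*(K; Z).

H_0 ≅ Z,  H_1 ≅ Z^2,  H_2 ≅ Z.

Take the total order A < B < D < E < F < G < J < L on the vertex set. Then K (dimension 2) consists of the simplices:

  0-simplices (8): A, B, D, E, F, G, J, L
  1-simplices (24): AD, AE, AF, AG, AJ, AL, BD, BE, BF, BG, BJ, BL, DF, DL, EF, EG, EJ, EL, FG, FJ, FL, GJ, GL, JL
  2-simplices (16): ADF, ADL, AEG, AEJ, AFJ, AGL, BDF, BDL, BEJ, BEL, BFG, BGJ, EFG, EFL, FJL, GJL

Hence C_0 ≅ Z^8, C_1 ≅ Z^24, C_2 ≅ Z^16.

∂_1: C_1 → C_0 maps an edge to its endpoints' difference, ∂[p,q] = q − p.
This gives a 8×24 integer matrix of rank 7; reducing to Smith normal form yields diagonal entries (1,1,1,1,1,1,1).

The boundary map ∂_2: C_2 → C_1 sends each 2-simplex [p,q,r] to [q,r] − [p,r] + [p,q]. For instance
  ∂BGJ = GJ − BJ + BG,
  ∂BEJ = EJ − BJ + BE.
This gives a 24×16 integer matrix of rank 15; reducing to Smith normal form yields diagonal entries (1,1,1,1,1,1,1,1,1,1,1,1,1,1,1).

Computing H_k = (kernel of ∂_k) / (image of ∂_{k+1}):

  H_0: rank C_0 − rank ∂_1 = 8 − 7 = 1, and the invariant factors of ∂_1 are all 1, so H_0 ≅ Z.
  H_1: rank ker ∂_1 − rank ∂_2 = (24 − 7) − 15 = 2, and the invariant factors of ∂_2 are all 1, so H_1 ≅ Z^2.
  H_2: rank ker ∂_2 − rank ∂_3 = (16 − 15) − 0 = 1, and there is no ∂_3, so H_2 ≅ Z.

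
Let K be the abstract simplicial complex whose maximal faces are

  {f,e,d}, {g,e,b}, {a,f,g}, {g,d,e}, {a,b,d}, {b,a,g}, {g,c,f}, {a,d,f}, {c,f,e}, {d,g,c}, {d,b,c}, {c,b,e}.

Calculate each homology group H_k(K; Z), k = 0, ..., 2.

H_0 = Z,  H_1 = Z/2,  H_2 = 0.

Order the vertices as a < b < c < d < e < f < g. Listing each simplex with vertices in this order, K has dimension 2 with simplices:

  0-simplices (7): a, b, c, d, e, f, g
  1-simplices (18): ab, ad, af, ag, bc, bd, be, bg, cd, ce, cf, cg, de, df, dg, ef, eg, fg
  2-simplices (12): abd, abg, adf, afg, bcd, bce, beg, cdg, cef, cfg, def, deg

Hence C_0 ≅ Z^7, C_1 ≅ Z^18, C_2 ≅ Z^12.

∂_1: C_1 → C_0 is given by ∂[p,q] = [q] − [p]. For instance
  ∂ag = g − a.
As a 7×18 matrix over Z this has rank 6, with invariant factors (1,1,1,1,1,1).

The boundary map ∂_2: C_2 → C_1 maps a triangle to the signed sum of its edges. For instance
  ∂beg = eg − bg + be,
  ∂abd = bd − ad + ab.
The resulting 18×12 matrix has rank 12, and its Smith normal form has invariant factors (1,1,1,1,1,1,1,1,1,1,1,2).

Reading off H_k = ker ∂_k / im ∂_{k+1}:

  H_0: rank C_0 − rank ∂_1 = 7 − 6 = 1, and the invariant factors of ∂_1 are all 1, so H_0 = Z.
  H_1: rank ker ∂_1 − rank ∂_2 = (18 − 6) − 12 = 0, and ∂_2 has invariant factor 2 > 1, so H_1 = Z/2.
  H_2: rank ker ∂_2 − rank ∂_3 = (12 − 12) − 0 = 0, and there is no ∂_3, so H_2 = 0.

As a check, the Euler characteristic is 7 − 18 + 12 = 1, which agrees with 1 − 0 + 0 = 1.
(K is a triangulation of the real projective plane RP^2.)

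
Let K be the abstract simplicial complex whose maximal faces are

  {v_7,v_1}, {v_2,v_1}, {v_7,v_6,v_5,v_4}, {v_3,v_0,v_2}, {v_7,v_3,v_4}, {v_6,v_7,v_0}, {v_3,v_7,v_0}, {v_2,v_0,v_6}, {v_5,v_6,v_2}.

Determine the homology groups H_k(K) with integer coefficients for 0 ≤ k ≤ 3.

H_0 ≅ Z,  H_1 ≅ Z,  H_2 = 0,  H_3 = 0.

Fix the vertex order v_0 < v_1 < v_2 < v_3 < v_4 < v_5 < v_6 < v_7 and write every simplex with vertices in increasing order. Then dim K = 3 and the simplices of K are:

  0-simplices (8): [v_0], [v_1], [v_2], [v_3], [v_4], [v_5], [v_6], [v_7]
  1-simplices (17): (17 of them)
  2-simplices (10): [v_0,v_2,v_3], [v_0,v_2,v_6], [v_0,v_3,v_7], [v_0,v_6,v_7], [v_2,v_5,v_6], [v_3,v_4,v_7], [v_4,v_5,v_6], [v_4,v_5,v_7], [v_4,v_6,v_7], [v_5,v_6,v_7]
  3-simplices (1): [v_4,v_5,v_6,v_7]

giving chain groups C_0 ≅ Z^8, C_1 ≅ Z^17, C_2 ≅ Z^10, C_3 ≅ Z^1.

∂_1: C_1 → C_0 is given by ∂[p,q] = [q] − [p].
As a 8×17 matrix over Z this has rank 7, with invariant factors (1,1,1,1,1,1,1).

Boundary ∂_2: C_2 → C_1 sends each 2-simplex [p,q,r] to [q,r] − [p,r] + [p,q]. For instance
  ∂[v_0,v_2,v_3] = [v_2,v_3] − [v_0,v_3] + [v_0,v_2],
  ∂[v_4,v_6,v_7] = [v_6,v_7] − [v_4,v_7] + [v_4,v_6].
The resulting 17×10 matrix has rank 9, and its Smith normal form has invariant factors (1,1,1,1,1,1,1,1,1).

∂_3: C_3 → C_2 sends each 3-simplex σ to the alternating sum Σ_i (−1)^i (σ with its i-th vertex removed). For instance
  ∂[v_4,v_5,v_6,v_7] = [v_5,v_6,v_7] − [v_4,v_6,v_7] + [v_4,v_5,v_7] − [v_4,v_5,v_6].
The 10×1 boundary matrix has rank 1 and Smith normal form diag(1).

Now H_k = ker ∂_k / im ∂_{k+1}, so:

  H_0: rank C_0 − rank ∂_1 = 8 − 7 = 1, and the invariant factors of ∂_1 are all 1, so H_0 = Z.
  H_1: rank ker ∂_1 − rank ∂_2 = (17 − 7) − 9 = 1, and the invariant factors of ∂_2 are all 1, so H_1 = Z.
  H_2: rank ker ∂_2 − rank ∂_3 = (10 − 9) − 1 = 0, and the invariant factors of ∂_3 are all 1, so H_2 = 0.
  H_3: rank ker ∂_3 − rank ∂_4 = (1 − 1) − 0 = 0, and there is no ∂_4, so H_3 = 0.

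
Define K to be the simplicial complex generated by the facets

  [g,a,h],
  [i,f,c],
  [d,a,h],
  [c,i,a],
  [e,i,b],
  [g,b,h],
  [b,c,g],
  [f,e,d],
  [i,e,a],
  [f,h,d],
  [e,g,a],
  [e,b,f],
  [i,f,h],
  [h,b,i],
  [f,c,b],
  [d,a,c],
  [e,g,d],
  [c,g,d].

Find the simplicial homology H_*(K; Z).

Order the vertices as a < b < c < d < e < f < g < h < i. Listing each simplex with vertices in this order, K has dimension 2 with simplices:

  0-simplices (9): a, b, c, d, e, f, g, h, i
  1-simplices (27): ac, ad, ae, ag, ah, ai, bc, be, bf, bg, bh, bi, cd, cf, cg, ci, de, df, dg, dh, ef, eg, ei, fh, fi, gh, hi
  2-simplices (18): acd, aci, adh, aeg, aei, agh, bcf, bcg, bef, bei, bgh, bhi, cdg, cfi, def, deg, dfh, fhi

so the chain groups are C_0 ≅ Z^9, C_1 ≅ Z^27, C_2 ≅ Z^18.

∂_1: C_1 → C_0 is given by ∂[p,q] = [q] − [p].
The 9×27 boundary matrix has rank 8 and Smith normal form diag(1,1,1,1,1,1,1,1).

Boundary ∂_2: C_2 → C_1 acts by ∂[p,q,r] = [q,r] − [p,r] + [p,q]. For instance
  ∂deg = eg − dg + de,
  ∂bhi = hi − bi + bh.
The resulting 27×18 matrix has rank 18, and its Smith normal form has invariant factors (1,1,1,1,1,1,1,1,1,1,1,1,1,1,1,1,1,2).

Now H_k = ker ∂_k / im ∂_{k+1}, so:

  H_0: rank C_0 − rank ∂_1 = 9 − 8 = 1, and the invariant factors of ∂_1 are all 1, so H_0 = Z.
  H_1: rank ker ∂_1 − rank ∂_2 = (27 − 8) − 18 = 1, and ∂_2 has invariant factor 2 > 1, so H_1 = Z ⊕ Z/2Z.
  H_2: rank ker ∂_2 − rank ∂_3 = (18 − 18) − 0 = 0, and there is no ∂_3, so H_2 = 0.

As a check, the Euler characteristic is 9 − 27 + 18 = 0, which agrees with 1 − 1 + 0 = 0.

H_0 = Z,  H_1 = Z ⊕ Z/2Z,  H_2 = 0.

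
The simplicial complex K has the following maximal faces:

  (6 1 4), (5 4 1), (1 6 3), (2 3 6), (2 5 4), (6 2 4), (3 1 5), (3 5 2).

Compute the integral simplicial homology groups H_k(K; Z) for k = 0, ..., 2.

Order the vertices as 1 < 2 < 3 < 4 < 5 < 6. Listing each simplex with vertices in this order, K has dimension 2 with simplices:

  0-simplices (6): [1], [2], [3], [4], [5], [6]
  1-simplices (12): [1,3], [1,4], [1,5], [1,6], [2,3], [2,4], [2,5], [2,6], [3,5], [3,6], [4,5], [4,6]
  2-simplices (8): [1,3,5], [1,3,6], [1,4,5], [1,4,6], [2,3,5], [2,3,6], [2,4,5], [2,4,6]

so the chain groups are C_0 ≅ Z^6, C_1 ≅ Z^12, C_2 ≅ Z^8.

∂_1: C_1 → C_0 is given by ∂[p,q] = [q] − [p].
The 6×12 boundary matrix has rank 5 and Smith normal form diag(1,1,1,1,1).

∂_2: C_2 → C_1 sends each 2-simplex [p,q,r] to [q,r] − [p,r] + [p,q]. For instance
  ∂[1,4,5] = [4,5] − [1,5] + [1,4],
  ∂[2,4,6] = [4,6] − [2,6] + [2,4].
The resulting 12×8 matrix has rank 7, and its Smith normal form has invariant factors (1,1,1,1,1,1,1).

From H_k ≅ ker(∂_k) / im(∂_{k+1}) we obtain:

  H_0: rank C_0 − rank ∂_1 = 6 − 5 = 1, and the invariant factors of ∂_1 are all 1, so H_0 = Z.
  H_1: rank ker ∂_1 − rank ∂_2 = (12 − 5) − 7 = 0, and the invariant factors of ∂_2 are all 1, so H_1 = 0.
  H_2: rank ker ∂_2 − rank ∂_3 = (8 − 7) − 0 = 1, and there is no ∂_3, so H_2 = Z.

H_0 = Z,  H_1 = 0,  H_2 = Z.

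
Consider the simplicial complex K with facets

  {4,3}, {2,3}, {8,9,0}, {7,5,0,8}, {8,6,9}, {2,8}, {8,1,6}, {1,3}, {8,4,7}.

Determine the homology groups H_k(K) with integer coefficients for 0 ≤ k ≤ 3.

We work with the vertex ordering 0 < 1 < 2 < 3 < 4 < 5 < 6 < 7 < 8 < 9. The simplices of K, each written with vertices in increasing order, are:

  0-simplices (10): [0], [1], [2], [3], [4], [5], [6], [7], [8], [9]
  1-simplices (18): [0,5], [0,7], [0,8], [0,9], [1,3], [1,6], [1,8], [2,3], [2,8], [3,4], [4,7], [4,8], [5,7], [5,8], [6,8], [6,9], [7,8], [8,9]
  2-simplices (8): [0,5,7], [0,5,8], [0,7,8], [0,8,9], [1,6,8], [4,7,8], [5,7,8], [6,8,9]
  3-simplices (1): [0,5,7,8]

Hence C_0 ≅ Z^10, C_1 ≅ Z^18, C_2 ≅ Z^8, C_3 ≅ Z^1.

The boundary map ∂_1: C_1 → C_0 is given by ∂[p,q] = [q] − [p]. For instance
  ∂[1,8] = [8] − [1].
The resulting 10×18 matrix has rank 9, and its Smith normal form has invariant factors (1,1,1,1,1,1,1,1,1).

The boundary map ∂_2: C_2 → C_1 sends each 2-simplex [p,q,r] to [q,r] − [p,r] + [p,q]. For instance
  ∂[5,7,8] = [7,8] − [5,8] + [5,7],
  ∂[0,8,9] = [8,9] − [0,9] + [0,8].
As a 18×8 matrix over Z this has rank 7, with invariant factors (1,1,1,1,1,1,1).

Boundary ∂_3: C_3 → C_2 sends each 3-simplex σ to the alternating sum Σ_i (−1)^i (σ with its i-th vertex removed). For instance
  ∂[0,5,7,8] = [5,7,8] − [0,7,8] + [0,5,8] − [0,5,7].
As a 8×1 matrix over Z this has rank 1, with invariant factors (1).

Reading off H_k = ker ∂_k / im ∂_{k+1}:

  H_0: rank C_0 − rank ∂_1 = 10 − 9 = 1, and the invariant factors of ∂_1 are all 1, so H_0 ≅ Z.
  H_1: rank ker ∂_1 − rank ∂_2 = (18 − 9) − 7 = 2, and the invariant factors of ∂_2 are all 1, so H_1 ≅ Z^2.
  H_2: rank ker ∂_2 − rank ∂_3 = (8 − 7) − 1 = 0, and the invariant factors of ∂_3 are all 1, so H_2 ≅ 0.
  H_3: rank ker ∂_3 − rank ∂_4 = (1 − 1) − 0 = 0, and there is no ∂_4, so H_3 ≅ 0.

As a check, the Euler characteristic is 10 − 18 + 8 − 1 = -1, which agrees with 1 − 2 + 0 − 0 = -1.

H_0 = Z,  H_1 = Z^2,  H_2 = 0,  H_3 = 0.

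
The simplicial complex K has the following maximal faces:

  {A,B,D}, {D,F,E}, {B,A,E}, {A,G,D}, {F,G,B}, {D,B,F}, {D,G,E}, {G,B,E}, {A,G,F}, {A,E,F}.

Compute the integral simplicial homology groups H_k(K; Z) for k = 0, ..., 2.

H_0 = Z,  H_1 = Z/2,  H_2 = 0.

Order the vertices as A < B < D < E < F < G. Listing each simplex with vertices in this order, K has dimension 2 with simplices:

  0-simplices (6): A, B, D, E, F, G
  1-simplices (15): AB, AD, AE, AF, AG, BD, BE, BF, BG, DE, DF, DG, EF, EG, FG
  2-simplices (10): ABD, ABE, ADG, AEF, AFG, BDF, BEG, BFG, DEF, DEG

Hence C_0 ≅ Z^6, C_1 ≅ Z^15, C_2 ≅ Z^10.

Boundary ∂_1: C_1 → C_0 is given by ∂[p,q] = [q] − [p]. For instance
  ∂DF = F − D.
The 6×15 boundary matrix has rank 5 and Smith normal form diag(1,1,1,1,1).

The boundary map ∂_2: C_2 → C_1 maps a triangle to the signed sum of its edges. For instance
  ∂DEF = EF − DF + DE,
  ∂AFG = FG − AG + AF.
This gives a 15×10 integer matrix of rank 10; reducing to Smith normal form yields diagonal entries (1,1,1,1,1,1,1,1,1,2).

Reading off H_k = ker ∂_k / im ∂_{k+1}:

  H_0: rank C_0 − rank ∂_1 = 6 − 5 = 1, and the invariant factors of ∂_1 are all 1, so H_0 ≅ Z.
  H_1: rank ker ∂_1 − rank ∂_2 = (15 − 5) − 10 = 0, and ∂_2 has invariant factor 2 > 1, so H_1 ≅ Z/2.
  H_2: rank ker ∂_2 − rank ∂_3 = (10 − 10) − 0 = 0, and there is no ∂_3, so H_2 ≅ 0.

As a check, the Euler characteristic is 6 − 15 + 10 = 1, which agrees with 1 − 0 + 0 = 1.
(K is a triangulation of the real projective plane RP^2.)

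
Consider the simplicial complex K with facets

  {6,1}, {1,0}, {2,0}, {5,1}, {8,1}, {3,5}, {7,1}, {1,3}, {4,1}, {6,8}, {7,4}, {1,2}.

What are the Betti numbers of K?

We work with the vertex ordering 0 < 1 < 2 < 3 < 4 < 5 < 6 < 7 < 8. The simplices of K, each written with vertices in increasing order, are:

  0-simplices (9): [0], [1], [2], [3], [4], [5], [6], [7], [8]
  1-simplices (12): [0,1], [0,2], [1,2], [1,3], [1,4], [1,5], [1,6], [1,7], [1,8], [3,5], [4,7], [6,8]

giving chain groups C_0 ≅ Z^9, C_1 ≅ Z^12.

The boundary map ∂_1: C_1 → C_0 maps an edge to its endpoints' difference, ∂[p,q] = q − p. For instance
  ∂[1,2] = [2] − [1].
The resulting 9×12 matrix has rank 8, and its Smith normal form has invariant factors (1,1,1,1,1,1,1,1).

Computing H_k = (kernel of ∂_k) / (image of ∂_{k+1}):

  H_0: rank C_0 − rank ∂_1 = 9 − 8 = 1, and the invariant factors of ∂_1 are all 1, so H_0 ≅ Z.
  H_1: rank ker ∂_1 − rank ∂_2 = (12 − 8) − 0 = 4, and there is no ∂_2, so H_1 ≅ Z^4.

Hence the Betti numbers are b_0 = 1, b_1 = 4.

b_0 = 1, b_1 = 4.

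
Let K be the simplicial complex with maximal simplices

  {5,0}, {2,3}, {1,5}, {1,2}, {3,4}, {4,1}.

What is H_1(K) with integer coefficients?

H_1 = Z.

Fix the vertex order 0 < 1 < 2 < 3 < 4 < 5 and write every simplex with vertices in increasing order. Then dim K = 1 and the simplices of K are:

  0-simplices (6): [0], [1], [2], [3], [4], [5]
  1-simplices (6): [0,5], [1,2], [1,4], [1,5], [2,3], [3,4]

Hence C_0 ≅ Z^6, C_1 ≅ Z^6.

The boundary map ∂_1: C_1 → C_0 is given by ∂[p,q] = [q] − [p].
As a 6×6 matrix over Z this has rank 5, with invariant factors (1,1,1,1,1).

Reading off H_k = ker ∂_k / im ∂_{k+1}:

  H_1: rank ker ∂_1 − rank ∂_2 = (6 − 5) − 0 = 1, and there is no ∂_2, so H_1 ≅ Z.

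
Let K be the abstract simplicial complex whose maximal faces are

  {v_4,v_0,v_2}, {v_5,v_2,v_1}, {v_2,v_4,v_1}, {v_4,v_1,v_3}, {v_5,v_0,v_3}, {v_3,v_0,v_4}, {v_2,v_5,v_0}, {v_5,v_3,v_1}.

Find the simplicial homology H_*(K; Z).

We work with the vertex ordering v_0 < v_1 < v_2 < v_3 < v_4 < v_5. The simplices of K, each written with vertices in increasing order, are:

  0-simplices (6): [v_0], [v_1], [v_2], [v_3], [v_4], [v_5]
  1-simplices (12): [v_0,v_2], [v_0,v_3], [v_0,v_4], [v_0,v_5], [v_1,v_2], [v_1,v_3], [v_1,v_4], [v_1,v_5], [v_2,v_4], [v_2,v_5], [v_3,v_4], [v_3,v_5]
  2-simplices (8): [v_0,v_2,v_4], [v_0,v_2,v_5], [v_0,v_3,v_4], [v_0,v_3,v_5], [v_1,v_2,v_4], [v_1,v_2,v_5], [v_1,v_3,v_4], [v_1,v_3,v_5]

so the chain groups are C_0 ≅ Z^6, C_1 ≅ Z^12, C_2 ≅ Z^8.

∂_1: C_1 → C_0 is given by ∂[p,q] = [q] − [p]. For instance
  ∂[v_3,v_4] = [v_4] − [v_3].
As a 6×12 matrix over Z this has rank 5, with invariant factors (1,1,1,1,1).

∂_2: C_2 → C_1 sends each 2-simplex [p,q,r] to [q,r] − [p,r] + [p,q]. For instance
  ∂[v_0,v_2,v_4] = [v_2,v_4] − [v_0,v_4] + [v_0,v_2],
  ∂[v_1,v_3,v_5] = [v_3,v_5] − [v_1,v_5] + [v_1,v_3].
This gives a 12×8 integer matrix of rank 7; reducing to Smith normal form yields diagonal entries (1,1,1,1,1,1,1).

From H_k ≅ ker(∂_k) / im(∂_{k+1}) we obtain:

  H_0: rank C_0 − rank ∂_1 = 6 − 5 = 1, and the invariant factors of ∂_1 are all 1, so H_0 = Z.
  H_1: rank ker ∂_1 − rank ∂_2 = (12 − 5) − 7 = 0, and the invariant factors of ∂_2 are all 1, so H_1 = 0.
  H_2: rank ker ∂_2 − rank ∂_3 = (8 − 7) − 0 = 1, and there is no ∂_3, so H_2 = Z.

(K is a triangulation of the 2-sphere S^2.)

H_0 = Z,  H_1 = 0,  H_2 = Z.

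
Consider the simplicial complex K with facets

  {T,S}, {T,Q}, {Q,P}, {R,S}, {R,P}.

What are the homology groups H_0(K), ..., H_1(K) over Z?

Fix the vertex order P < Q < R < S < T and write every simplex with vertices in increasing order. Then dim K = 1 and the simplices of K are:

  0-simplices (5): P, Q, R, S, T
  1-simplices (5): PQ, PR, QT, RS, ST

Hence C_0 ≅ Z^5, C_1 ≅ Z^5.

∂_1: C_1 → C_0 sends each edge [p,q] (with p < q) to q − p. For instance
  ∂QT = T − Q.
This gives a 5×5 integer matrix of rank 4; reducing to Smith normal form yields diagonal entries (1,1,1,1).

Computing H_k = (kernel of ∂_k) / (image of ∂_{k+1}):

  H_0: rank C_0 − rank ∂_1 = 5 − 4 = 1, and the invariant factors of ∂_1 are all 1, so H_0 = Z.
  H_1: rank ker ∂_1 − rank ∂_2 = (5 − 4) − 0 = 1, and there is no ∂_2, so H_1 = Z.

H_0 = Z,  H_1 = Z.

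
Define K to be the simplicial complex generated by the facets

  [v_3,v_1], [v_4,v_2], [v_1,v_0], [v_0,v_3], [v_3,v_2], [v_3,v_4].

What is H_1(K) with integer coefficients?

Order the vertices as v_0 < v_1 < v_2 < v_3 < v_4. Listing each simplex with vertices in this order, K has dimension 1 with simplices:

  0-simplices (5): [v_0], [v_1], [v_2], [v_3], [v_4]
  1-simplices (6): [v_0,v_1], [v_0,v_3], [v_1,v_3], [v_2,v_3], [v_2,v_4], [v_3,v_4]

Hence C_0 ≅ Z^5, C_1 ≅ Z^6.

∂_1: C_1 → C_0 sends each edge [p,q] (with p < q) to q − p. For instance
  ∂[v_2,v_4] = [v_4] − [v_2].
The 5×6 boundary matrix has rank 4 and Smith normal form diag(1,1,1,1).

Computing H_k = (kernel of ∂_k) / (image of ∂_{k+1}):

  H_1: rank ker ∂_1 − rank ∂_2 = (6 − 4) − 0 = 2, and there is no ∂_2, so H_1 = Z^2.

H_1 ≅ Z^2.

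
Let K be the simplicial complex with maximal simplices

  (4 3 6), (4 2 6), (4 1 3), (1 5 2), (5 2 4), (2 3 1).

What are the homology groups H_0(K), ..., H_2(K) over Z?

We work with the vertex ordering 1 < 2 < 3 < 4 < 5 < 6. The simplices of K, each written with vertices in increasing order, are:

  0-simplices (6): [1], [2], [3], [4], [5], [6]
  1-simplices (12): [1,2], [1,3], [1,4], [1,5], [2,3], [2,4], [2,5], [2,6], [3,4], [3,6], [4,5], [4,6]
  2-simplices (6): [1,2,3], [1,2,5], [1,3,4], [2,4,5], [2,4,6], [3,4,6]

giving chain groups C_0 ≅ Z^6, C_1 ≅ Z^12, C_2 ≅ Z^6.

∂_1: C_1 → C_0 sends each edge [p,q] (with p < q) to q − p.
The resulting 6×12 matrix has rank 5, and its Smith normal form has invariant factors (1,1,1,1,1).

Boundary ∂_2: C_2 → C_1 maps a triangle to the signed sum of its edges. For instance
  ∂[2,4,6] = [4,6] − [2,6] + [2,4],
  ∂[2,4,5] = [4,5] − [2,5] + [2,4].
This gives a 12×6 integer matrix of rank 6; reducing to Smith normal form yields diagonal entries (1,1,1,1,1,1).

From H_k ≅ ker(∂_k) / im(∂_{k+1}) we obtain:

  H_0: rank C_0 − rank ∂_1 = 6 − 5 = 1, and the invariant factors of ∂_1 are all 1, so H_0 = Z.
  H_1: rank ker ∂_1 − rank ∂_2 = (12 − 5) − 6 = 1, and the invariant factors of ∂_2 are all 1, so H_1 = Z.
  H_2: rank ker ∂_2 − rank ∂_3 = (6 − 6) − 0 = 0, and there is no ∂_3, so H_2 = 0.

As a check, the Euler characteristic is 6 − 12 + 6 = 0, which agrees with 1 − 1 + 0 = 0.

H_0 = Z,  H_1 = Z,  H_2 = 0.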